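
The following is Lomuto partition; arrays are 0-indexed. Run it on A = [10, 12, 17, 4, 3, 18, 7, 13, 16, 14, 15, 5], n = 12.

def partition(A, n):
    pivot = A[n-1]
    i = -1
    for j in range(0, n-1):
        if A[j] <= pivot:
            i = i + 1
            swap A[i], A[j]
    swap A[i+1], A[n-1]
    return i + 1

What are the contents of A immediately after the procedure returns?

pivot=5, i=-1
j=0: 10>5, skip
j=1: 12>5, skip
j=2: 17>5, skip
j=3: 4≤5, i=0, swap(0,3) ⇒ [4, 12, 17, 10, 3, 18, 7, 13, 16, 14, 15, 5]
j=4: 3≤5, i=1, swap(1,4) ⇒ [4, 3, 17, 10, 12, 18, 7, 13, 16, 14, 15, 5]
j=5: 18>5, skip
j=6: 7>5, skip
j=7: 13>5, skip
j=8: 16>5, skip
j=9: 14>5, skip
j=10: 15>5, skip
swap(2,11) ⇒ [4, 3, 5, 10, 12, 18, 7, 13, 16, 14, 15, 17]; return 2

[4, 3, 5, 10, 12, 18, 7, 13, 16, 14, 15, 17]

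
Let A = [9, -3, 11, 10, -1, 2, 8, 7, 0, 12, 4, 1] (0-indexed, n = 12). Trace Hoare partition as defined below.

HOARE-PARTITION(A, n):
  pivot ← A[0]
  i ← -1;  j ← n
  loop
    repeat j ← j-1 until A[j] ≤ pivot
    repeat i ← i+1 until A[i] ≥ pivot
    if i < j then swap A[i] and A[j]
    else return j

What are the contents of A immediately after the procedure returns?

pivot = A[0] = 9; i = -1, j = 12
j→11 (A[11]=1≤9), i→0 (A[0]=9≥9); i<j, swap → [1, -3, 11, 10, -1, 2, 8, 7, 0, 12, 4, 9]
j→10 (A[10]=4≤9), i→2 (A[2]=11≥9); i<j, swap → [1, -3, 4, 10, -1, 2, 8, 7, 0, 12, 11, 9]
j→8 (A[8]=0≤9), i→3 (A[3]=10≥9); i<j, swap → [1, -3, 4, 0, -1, 2, 8, 7, 10, 12, 11, 9]
j→7, i→8; i≥j, return j=7. A = [1, -3, 4, 0, -1, 2, 8, 7, 10, 12, 11, 9]

[1, -3, 4, 0, -1, 2, 8, 7, 10, 12, 11, 9]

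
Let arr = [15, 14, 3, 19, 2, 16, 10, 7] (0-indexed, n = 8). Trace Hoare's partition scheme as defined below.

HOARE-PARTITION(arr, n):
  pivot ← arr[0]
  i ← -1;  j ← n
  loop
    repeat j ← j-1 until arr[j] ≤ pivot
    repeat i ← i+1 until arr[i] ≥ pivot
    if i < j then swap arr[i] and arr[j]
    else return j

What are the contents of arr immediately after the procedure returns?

[7, 14, 3, 10, 2, 16, 19, 15]

pivot = arr[0] = 15; i = -1, j = 8
j→7 (arr[7]=7≤15), i→0 (arr[0]=15≥15); i<j, swap → [7, 14, 3, 19, 2, 16, 10, 15]
j→6 (arr[6]=10≤15), i→3 (arr[3]=19≥15); i<j, swap → [7, 14, 3, 10, 2, 16, 19, 15]
j→4, i→5; i≥j, return j=4. arr = [7, 14, 3, 10, 2, 16, 19, 15]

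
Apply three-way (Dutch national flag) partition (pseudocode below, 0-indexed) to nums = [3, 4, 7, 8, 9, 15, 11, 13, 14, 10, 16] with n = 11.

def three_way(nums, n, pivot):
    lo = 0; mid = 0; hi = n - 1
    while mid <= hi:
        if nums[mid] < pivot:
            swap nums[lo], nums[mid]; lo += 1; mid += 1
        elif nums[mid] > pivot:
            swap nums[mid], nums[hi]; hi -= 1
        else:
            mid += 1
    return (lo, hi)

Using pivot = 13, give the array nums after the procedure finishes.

[3, 4, 7, 8, 9, 10, 11, 13, 14, 16, 15]

lo=0 mid=0 hi=10
3<13: swap(0,0), lo=1 mid=1 ⇒ [3, 4, 7, 8, 9, 15, 11, 13, 14, 10, 16]
4<13: swap(1,1), lo=2 mid=2 ⇒ [3, 4, 7, 8, 9, 15, 11, 13, 14, 10, 16]
7<13: swap(2,2), lo=3 mid=3 ⇒ [3, 4, 7, 8, 9, 15, 11, 13, 14, 10, 16]
8<13: swap(3,3), lo=4 mid=4 ⇒ [3, 4, 7, 8, 9, 15, 11, 13, 14, 10, 16]
9<13: swap(4,4), lo=5 mid=5 ⇒ [3, 4, 7, 8, 9, 15, 11, 13, 14, 10, 16]
15>13: swap(5,10), hi=9 ⇒ [3, 4, 7, 8, 9, 16, 11, 13, 14, 10, 15]
16>13: swap(5,9), hi=8 ⇒ [3, 4, 7, 8, 9, 10, 11, 13, 14, 16, 15]
10<13: swap(5,5), lo=6 mid=6 ⇒ [3, 4, 7, 8, 9, 10, 11, 13, 14, 16, 15]
11<13: swap(6,6), lo=7 mid=7 ⇒ [3, 4, 7, 8, 9, 10, 11, 13, 14, 16, 15]
13=13: mid=8
14>13: swap(8,8), hi=7 ⇒ [3, 4, 7, 8, 9, 10, 11, 13, 14, 16, 15]
done. lo=7 hi=7; nums=[3, 4, 7, 8, 9, 10, 11, 13, 14, 16, 15]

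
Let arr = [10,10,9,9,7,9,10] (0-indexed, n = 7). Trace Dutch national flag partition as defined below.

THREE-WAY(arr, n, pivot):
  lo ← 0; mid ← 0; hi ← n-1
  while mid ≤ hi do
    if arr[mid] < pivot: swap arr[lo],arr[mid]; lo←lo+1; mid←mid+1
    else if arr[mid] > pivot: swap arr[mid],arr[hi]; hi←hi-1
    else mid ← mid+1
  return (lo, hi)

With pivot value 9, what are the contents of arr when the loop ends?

[7,9,9,9,10,10,10]

lo=0 mid=0 hi=6
10>9: swap(0,6), hi=5 ⇒ [10,10,9,9,7,9,10]
10>9: swap(0,5), hi=4 ⇒ [9,10,9,9,7,10,10]
9=9: mid=1
10>9: swap(1,4), hi=3 ⇒ [9,7,9,9,10,10,10]
7<9: swap(0,1), lo=1 mid=2 ⇒ [7,9,9,9,10,10,10]
9=9: mid=3
9=9: mid=4
done. lo=1 hi=3; arr=[7,9,9,9,10,10,10]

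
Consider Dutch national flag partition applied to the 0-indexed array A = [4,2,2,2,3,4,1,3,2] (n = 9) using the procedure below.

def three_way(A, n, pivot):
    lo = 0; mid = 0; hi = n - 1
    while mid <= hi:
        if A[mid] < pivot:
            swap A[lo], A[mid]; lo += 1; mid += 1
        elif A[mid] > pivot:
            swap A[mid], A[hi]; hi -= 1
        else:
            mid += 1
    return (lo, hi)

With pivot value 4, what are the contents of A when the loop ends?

lo=0 mid=0 hi=8
4=4: mid=1
2<4: swap(0,1), lo=1 mid=2 ⇒ [2,4,2,2,3,4,1,3,2]
2<4: swap(1,2), lo=2 mid=3 ⇒ [2,2,4,2,3,4,1,3,2]
2<4: swap(2,3), lo=3 mid=4 ⇒ [2,2,2,4,3,4,1,3,2]
3<4: swap(3,4), lo=4 mid=5 ⇒ [2,2,2,3,4,4,1,3,2]
4=4: mid=6
1<4: swap(4,6), lo=5 mid=7 ⇒ [2,2,2,3,1,4,4,3,2]
3<4: swap(5,7), lo=6 mid=8 ⇒ [2,2,2,3,1,3,4,4,2]
2<4: swap(6,8), lo=7 mid=9 ⇒ [2,2,2,3,1,3,2,4,4]
done. lo=7 hi=8; A=[2,2,2,3,1,3,2,4,4]

[2,2,2,3,1,3,2,4,4]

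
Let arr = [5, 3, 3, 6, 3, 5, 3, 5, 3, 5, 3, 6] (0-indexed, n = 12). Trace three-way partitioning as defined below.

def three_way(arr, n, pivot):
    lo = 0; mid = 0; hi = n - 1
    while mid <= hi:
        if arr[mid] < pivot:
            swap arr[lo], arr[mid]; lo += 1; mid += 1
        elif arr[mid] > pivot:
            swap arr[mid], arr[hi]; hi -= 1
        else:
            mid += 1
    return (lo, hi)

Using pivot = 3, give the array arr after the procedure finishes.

pivot = 3; lo=0, mid=0, hi=11
arr[mid]=5>3: swap arr[0],arr[11]; hi=10 → [6, 3, 3, 6, 3, 5, 3, 5, 3, 5, 3, 5]
arr[mid]=6>3: swap arr[0],arr[10]; hi=9 → [3, 3, 3, 6, 3, 5, 3, 5, 3, 5, 6, 5]
arr[mid]=3=3: mid=1
arr[mid]=3=3: mid=2
arr[mid]=3=3: mid=3
arr[mid]=6>3: swap arr[3],arr[9]; hi=8 → [3, 3, 3, 5, 3, 5, 3, 5, 3, 6, 6, 5]
arr[mid]=5>3: swap arr[3],arr[8]; hi=7 → [3, 3, 3, 3, 3, 5, 3, 5, 5, 6, 6, 5]
arr[mid]=3=3: mid=4
arr[mid]=3=3: mid=5
arr[mid]=5>3: swap arr[5],arr[7]; hi=6 → [3, 3, 3, 3, 3, 5, 3, 5, 5, 6, 6, 5]
arr[mid]=5>3: swap arr[5],arr[6]; hi=5 → [3, 3, 3, 3, 3, 3, 5, 5, 5, 6, 6, 5]
arr[mid]=3=3: mid=6
end: lo=0, hi=5; arr = [3, 3, 3, 3, 3, 3, 5, 5, 5, 6, 6, 5]

[3, 3, 3, 3, 3, 3, 5, 5, 5, 6, 6, 5]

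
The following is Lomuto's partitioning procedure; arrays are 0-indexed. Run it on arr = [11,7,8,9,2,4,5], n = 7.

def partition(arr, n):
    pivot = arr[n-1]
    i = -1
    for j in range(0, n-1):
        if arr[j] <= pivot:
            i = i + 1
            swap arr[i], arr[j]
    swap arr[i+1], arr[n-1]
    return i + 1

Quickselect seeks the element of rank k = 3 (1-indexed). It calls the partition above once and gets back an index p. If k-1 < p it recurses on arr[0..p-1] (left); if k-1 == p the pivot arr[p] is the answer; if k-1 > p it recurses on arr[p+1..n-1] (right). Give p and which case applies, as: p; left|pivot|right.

pivot=5, i=-1
j=0: 11>5, skip
j=1: 7>5, skip
j=2: 8>5, skip
j=3: 9>5, skip
j=4: 2≤5, i=0, swap(0,4) ⇒ [2,7,8,9,11,4,5]
j=5: 4≤5, i=1, swap(1,5) ⇒ [2,4,8,9,11,7,5]
swap(2,6) ⇒ [2,4,5,9,11,7,8]; return 2
p = 2; k-1 = 2 == 2 ⇒ pivot

2; pivot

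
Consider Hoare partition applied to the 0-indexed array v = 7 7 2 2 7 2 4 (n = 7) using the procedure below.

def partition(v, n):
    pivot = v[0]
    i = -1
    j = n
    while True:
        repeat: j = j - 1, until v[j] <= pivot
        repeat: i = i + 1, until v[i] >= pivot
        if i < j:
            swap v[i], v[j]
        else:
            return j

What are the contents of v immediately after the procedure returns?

4 2 2 2 7 7 7

pivot = v[0] = 7; i = -1, j = 7
j→6 (v[6]=4≤7), i→0 (v[0]=7≥7); i<j, swap → 4 7 2 2 7 2 7
j→5 (v[5]=2≤7), i→1 (v[1]=7≥7); i<j, swap → 4 2 2 2 7 7 7
j→4, i→4; i≥j, return j=4. v = 4 2 2 2 7 7 7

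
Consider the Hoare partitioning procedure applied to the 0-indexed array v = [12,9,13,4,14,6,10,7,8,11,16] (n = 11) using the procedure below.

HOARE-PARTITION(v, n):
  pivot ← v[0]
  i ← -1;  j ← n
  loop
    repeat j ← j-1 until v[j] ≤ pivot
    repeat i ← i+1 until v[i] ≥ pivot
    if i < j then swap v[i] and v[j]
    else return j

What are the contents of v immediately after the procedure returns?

pivot=12
j stops at 9 (11), i stops at 0 (12); swap ⇒ [11,9,13,4,14,6,10,7,8,12,16]
j stops at 8 (8), i stops at 2 (13); swap ⇒ [11,9,8,4,14,6,10,7,13,12,16]
j stops at 7 (7), i stops at 4 (14); swap ⇒ [11,9,8,4,7,6,10,14,13,12,16]
j stops at 6, i stops at 7; i≥j ⇒ return 6. v=[11,9,8,4,7,6,10,14,13,12,16]

[11,9,8,4,7,6,10,14,13,12,16]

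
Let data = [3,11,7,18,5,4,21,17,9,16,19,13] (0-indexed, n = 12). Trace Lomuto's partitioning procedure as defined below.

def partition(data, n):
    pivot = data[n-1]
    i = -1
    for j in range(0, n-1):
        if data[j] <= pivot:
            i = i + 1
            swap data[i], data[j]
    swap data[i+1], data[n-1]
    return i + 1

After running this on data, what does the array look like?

[3,11,7,5,4,9,13,17,18,16,19,21]

pivot=13, i=-1
j=0: 3≤13, i=0, swap(0,0) ⇒ [3,11,7,18,5,4,21,17,9,16,19,13]
j=1: 11≤13, i=1, swap(1,1) ⇒ [3,11,7,18,5,4,21,17,9,16,19,13]
j=2: 7≤13, i=2, swap(2,2) ⇒ [3,11,7,18,5,4,21,17,9,16,19,13]
j=3: 18>13, skip
j=4: 5≤13, i=3, swap(3,4) ⇒ [3,11,7,5,18,4,21,17,9,16,19,13]
j=5: 4≤13, i=4, swap(4,5) ⇒ [3,11,7,5,4,18,21,17,9,16,19,13]
j=6: 21>13, skip
j=7: 17>13, skip
j=8: 9≤13, i=5, swap(5,8) ⇒ [3,11,7,5,4,9,21,17,18,16,19,13]
j=9: 16>13, skip
j=10: 19>13, skip
swap(6,11) ⇒ [3,11,7,5,4,9,13,17,18,16,19,21]; return 6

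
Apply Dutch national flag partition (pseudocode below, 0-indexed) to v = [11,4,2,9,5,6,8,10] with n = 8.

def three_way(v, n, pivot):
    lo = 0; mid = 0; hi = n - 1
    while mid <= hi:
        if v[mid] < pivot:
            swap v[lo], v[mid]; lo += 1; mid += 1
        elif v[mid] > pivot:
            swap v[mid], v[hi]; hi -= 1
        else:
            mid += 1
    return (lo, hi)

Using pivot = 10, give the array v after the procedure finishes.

pivot = 10; lo=0, mid=0, hi=7
v[mid]=11>10: swap v[0],v[7]; hi=6 → [10,4,2,9,5,6,8,11]
v[mid]=10=10: mid=1
v[mid]=4<10: swap v[0],v[1]; lo=1,mid=2 → [4,10,2,9,5,6,8,11]
v[mid]=2<10: swap v[1],v[2]; lo=2,mid=3 → [4,2,10,9,5,6,8,11]
v[mid]=9<10: swap v[2],v[3]; lo=3,mid=4 → [4,2,9,10,5,6,8,11]
v[mid]=5<10: swap v[3],v[4]; lo=4,mid=5 → [4,2,9,5,10,6,8,11]
v[mid]=6<10: swap v[4],v[5]; lo=5,mid=6 → [4,2,9,5,6,10,8,11]
v[mid]=8<10: swap v[5],v[6]; lo=6,mid=7 → [4,2,9,5,6,8,10,11]
end: lo=6, hi=6; v = [4,2,9,5,6,8,10,11]

[4,2,9,5,6,8,10,11]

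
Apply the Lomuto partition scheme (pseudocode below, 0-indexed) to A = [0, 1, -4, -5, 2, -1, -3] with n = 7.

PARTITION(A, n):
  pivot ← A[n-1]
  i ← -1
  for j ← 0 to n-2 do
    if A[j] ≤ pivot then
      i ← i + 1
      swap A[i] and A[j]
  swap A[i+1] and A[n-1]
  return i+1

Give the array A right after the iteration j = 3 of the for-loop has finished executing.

pivot=-3, i=-1
j=0: 0>-3, skip
j=1: 1>-3, skip
j=2: -4≤-3, i=0, swap(0,2) ⇒ [-4, 1, 0, -5, 2, -1, -3]
j=3: -5≤-3, i=1, swap(1,3) ⇒ [-4, -5, 0, 1, 2, -1, -3]
(after j=3) A = [-4, -5, 0, 1, 2, -1, -3]

[-4, -5, 0, 1, 2, -1, -3]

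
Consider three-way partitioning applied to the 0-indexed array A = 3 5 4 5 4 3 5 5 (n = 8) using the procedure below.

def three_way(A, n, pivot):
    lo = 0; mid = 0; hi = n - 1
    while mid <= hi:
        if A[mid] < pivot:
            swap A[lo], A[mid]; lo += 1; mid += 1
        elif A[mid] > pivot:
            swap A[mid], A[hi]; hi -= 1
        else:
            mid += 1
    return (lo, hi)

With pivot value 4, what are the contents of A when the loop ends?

3 3 4 4 5 5 5 5

pivot = 4; lo=0, mid=0, hi=7
A[mid]=3<4: swap A[0],A[0]; lo=1,mid=1 → 3 5 4 5 4 3 5 5
A[mid]=5>4: swap A[1],A[7]; hi=6 → 3 5 4 5 4 3 5 5
A[mid]=5>4: swap A[1],A[6]; hi=5 → 3 5 4 5 4 3 5 5
A[mid]=5>4: swap A[1],A[5]; hi=4 → 3 3 4 5 4 5 5 5
A[mid]=3<4: swap A[1],A[1]; lo=2,mid=2 → 3 3 4 5 4 5 5 5
A[mid]=4=4: mid=3
A[mid]=5>4: swap A[3],A[4]; hi=3 → 3 3 4 4 5 5 5 5
A[mid]=4=4: mid=4
end: lo=2, hi=3; A = 3 3 4 4 5 5 5 5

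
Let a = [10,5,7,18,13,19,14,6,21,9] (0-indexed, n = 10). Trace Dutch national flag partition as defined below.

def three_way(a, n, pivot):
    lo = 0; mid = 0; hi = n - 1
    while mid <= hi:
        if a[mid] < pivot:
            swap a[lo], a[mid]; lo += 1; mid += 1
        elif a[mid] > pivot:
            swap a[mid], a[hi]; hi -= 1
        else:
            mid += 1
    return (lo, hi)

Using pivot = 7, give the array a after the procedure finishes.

[6,5,7,13,19,14,18,21,9,10]

lo=0 mid=0 hi=9
10>7: swap(0,9), hi=8 ⇒ [9,5,7,18,13,19,14,6,21,10]
9>7: swap(0,8), hi=7 ⇒ [21,5,7,18,13,19,14,6,9,10]
21>7: swap(0,7), hi=6 ⇒ [6,5,7,18,13,19,14,21,9,10]
6<7: swap(0,0), lo=1 mid=1 ⇒ [6,5,7,18,13,19,14,21,9,10]
5<7: swap(1,1), lo=2 mid=2 ⇒ [6,5,7,18,13,19,14,21,9,10]
7=7: mid=3
18>7: swap(3,6), hi=5 ⇒ [6,5,7,14,13,19,18,21,9,10]
14>7: swap(3,5), hi=4 ⇒ [6,5,7,19,13,14,18,21,9,10]
19>7: swap(3,4), hi=3 ⇒ [6,5,7,13,19,14,18,21,9,10]
13>7: swap(3,3), hi=2 ⇒ [6,5,7,13,19,14,18,21,9,10]
done. lo=2 hi=2; a=[6,5,7,13,19,14,18,21,9,10]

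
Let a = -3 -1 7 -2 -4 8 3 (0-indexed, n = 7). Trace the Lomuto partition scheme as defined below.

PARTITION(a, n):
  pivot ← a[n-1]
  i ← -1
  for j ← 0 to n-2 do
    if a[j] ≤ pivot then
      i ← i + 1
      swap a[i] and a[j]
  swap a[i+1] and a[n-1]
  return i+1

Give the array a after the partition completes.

pivot = a[6] = 3; i = -1
j=0: a[0]=-3 ≤ 3 → i=0, swap a[0],a[0] (no change) → -3 -1 7 -2 -4 8 3
j=1: a[1]=-1 ≤ 3 → i=1, swap a[1],a[1] (no change) → -3 -1 7 -2 -4 8 3
j=2: a[2]=7 > 3 → no swap
j=3: a[3]=-2 ≤ 3 → i=2, swap a[2],a[3] → -3 -1 -2 7 -4 8 3
j=4: a[4]=-4 ≤ 3 → i=3, swap a[3],a[4] → -3 -1 -2 -4 7 8 3
j=5: a[5]=8 > 3 → no swap
final swap a[4],a[6] → -3 -1 -2 -4 3 8 7; return 4

-3 -1 -2 -4 3 8 7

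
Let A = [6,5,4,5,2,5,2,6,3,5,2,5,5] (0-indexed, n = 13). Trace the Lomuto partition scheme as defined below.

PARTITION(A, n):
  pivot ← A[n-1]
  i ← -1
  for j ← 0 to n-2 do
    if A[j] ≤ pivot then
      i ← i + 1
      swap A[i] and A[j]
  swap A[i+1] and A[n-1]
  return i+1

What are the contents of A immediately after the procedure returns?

[5,4,5,2,5,2,3,5,2,5,5,6,6]

pivot = A[12] = 5; i = -1
j=0: A[0]=6 > 5 → no swap
j=1: A[1]=5 ≤ 5 → i=0, swap A[0],A[1] → [5,6,4,5,2,5,2,6,3,5,2,5,5]
j=2: A[2]=4 ≤ 5 → i=1, swap A[1],A[2] → [5,4,6,5,2,5,2,6,3,5,2,5,5]
j=3: A[3]=5 ≤ 5 → i=2, swap A[2],A[3] → [5,4,5,6,2,5,2,6,3,5,2,5,5]
j=4: A[4]=2 ≤ 5 → i=3, swap A[3],A[4] → [5,4,5,2,6,5,2,6,3,5,2,5,5]
j=5: A[5]=5 ≤ 5 → i=4, swap A[4],A[5] → [5,4,5,2,5,6,2,6,3,5,2,5,5]
j=6: A[6]=2 ≤ 5 → i=5, swap A[5],A[6] → [5,4,5,2,5,2,6,6,3,5,2,5,5]
j=7: A[7]=6 > 5 → no swap
j=8: A[8]=3 ≤ 5 → i=6, swap A[6],A[8] → [5,4,5,2,5,2,3,6,6,5,2,5,5]
j=9: A[9]=5 ≤ 5 → i=7, swap A[7],A[9] → [5,4,5,2,5,2,3,5,6,6,2,5,5]
j=10: A[10]=2 ≤ 5 → i=8, swap A[8],A[10] → [5,4,5,2,5,2,3,5,2,6,6,5,5]
j=11: A[11]=5 ≤ 5 → i=9, swap A[9],A[11] → [5,4,5,2,5,2,3,5,2,5,6,6,5]
final swap A[10],A[12] → [5,4,5,2,5,2,3,5,2,5,5,6,6]; return 10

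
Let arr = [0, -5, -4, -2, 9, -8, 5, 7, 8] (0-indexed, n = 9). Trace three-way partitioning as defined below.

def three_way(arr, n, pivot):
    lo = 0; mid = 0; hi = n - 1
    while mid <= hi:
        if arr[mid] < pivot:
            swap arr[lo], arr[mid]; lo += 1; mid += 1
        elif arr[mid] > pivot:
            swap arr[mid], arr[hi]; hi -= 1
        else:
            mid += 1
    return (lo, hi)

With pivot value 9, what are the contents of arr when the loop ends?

[0, -5, -4, -2, -8, 5, 7, 8, 9]

pivot = 9; lo=0, mid=0, hi=8
arr[mid]=0<9: swap arr[0],arr[0]; lo=1,mid=1 → [0, -5, -4, -2, 9, -8, 5, 7, 8]
arr[mid]=-5<9: swap arr[1],arr[1]; lo=2,mid=2 → [0, -5, -4, -2, 9, -8, 5, 7, 8]
arr[mid]=-4<9: swap arr[2],arr[2]; lo=3,mid=3 → [0, -5, -4, -2, 9, -8, 5, 7, 8]
arr[mid]=-2<9: swap arr[3],arr[3]; lo=4,mid=4 → [0, -5, -4, -2, 9, -8, 5, 7, 8]
arr[mid]=9=9: mid=5
arr[mid]=-8<9: swap arr[4],arr[5]; lo=5,mid=6 → [0, -5, -4, -2, -8, 9, 5, 7, 8]
arr[mid]=5<9: swap arr[5],arr[6]; lo=6,mid=7 → [0, -5, -4, -2, -8, 5, 9, 7, 8]
arr[mid]=7<9: swap arr[6],arr[7]; lo=7,mid=8 → [0, -5, -4, -2, -8, 5, 7, 9, 8]
arr[mid]=8<9: swap arr[7],arr[8]; lo=8,mid=9 → [0, -5, -4, -2, -8, 5, 7, 8, 9]
end: lo=8, hi=8; arr = [0, -5, -4, -2, -8, 5, 7, 8, 9]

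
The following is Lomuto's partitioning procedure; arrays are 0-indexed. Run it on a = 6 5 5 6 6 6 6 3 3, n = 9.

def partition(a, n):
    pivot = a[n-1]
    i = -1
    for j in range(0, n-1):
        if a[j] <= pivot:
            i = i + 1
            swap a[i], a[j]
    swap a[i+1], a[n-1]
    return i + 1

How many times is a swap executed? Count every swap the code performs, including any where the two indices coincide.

pivot = a[8] = 3; i = -1
j=0: a[0]=6 > 3 → no swap
j=1: a[1]=5 > 3 → no swap
j=2: a[2]=5 > 3 → no swap
j=3: a[3]=6 > 3 → no swap
j=4: a[4]=6 > 3 → no swap
j=5: a[5]=6 > 3 → no swap
j=6: a[6]=6 > 3 → no swap
j=7: a[7]=3 ≤ 3 → i=0, swap a[0],a[7] → 3 5 5 6 6 6 6 6 3
final swap a[1],a[8] → 3 3 5 6 6 6 6 6 5; return 1

2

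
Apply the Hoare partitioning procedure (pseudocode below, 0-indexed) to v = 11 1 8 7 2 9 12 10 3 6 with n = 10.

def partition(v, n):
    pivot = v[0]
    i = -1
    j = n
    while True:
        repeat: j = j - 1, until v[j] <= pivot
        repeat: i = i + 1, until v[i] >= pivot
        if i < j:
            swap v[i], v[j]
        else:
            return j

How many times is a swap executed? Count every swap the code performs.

2

pivot=11
j stops at 9 (6), i stops at 0 (11); swap ⇒ 6 1 8 7 2 9 12 10 3 11
j stops at 8 (3), i stops at 6 (12); swap ⇒ 6 1 8 7 2 9 3 10 12 11
j stops at 7, i stops at 8; i≥j ⇒ return 7. v=6 1 8 7 2 9 3 10 12 11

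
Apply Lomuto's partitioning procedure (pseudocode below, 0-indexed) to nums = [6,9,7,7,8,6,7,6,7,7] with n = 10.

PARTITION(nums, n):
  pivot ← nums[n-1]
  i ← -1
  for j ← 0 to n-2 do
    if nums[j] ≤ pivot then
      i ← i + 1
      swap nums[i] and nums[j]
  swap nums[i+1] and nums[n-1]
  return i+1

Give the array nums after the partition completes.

pivot=7, i=-1
j=0: 6≤7, i=0, swap(0,0) ⇒ [6,9,7,7,8,6,7,6,7,7]
j=1: 9>7, skip
j=2: 7≤7, i=1, swap(1,2) ⇒ [6,7,9,7,8,6,7,6,7,7]
j=3: 7≤7, i=2, swap(2,3) ⇒ [6,7,7,9,8,6,7,6,7,7]
j=4: 8>7, skip
j=5: 6≤7, i=3, swap(3,5) ⇒ [6,7,7,6,8,9,7,6,7,7]
j=6: 7≤7, i=4, swap(4,6) ⇒ [6,7,7,6,7,9,8,6,7,7]
j=7: 6≤7, i=5, swap(5,7) ⇒ [6,7,7,6,7,6,8,9,7,7]
j=8: 7≤7, i=6, swap(6,8) ⇒ [6,7,7,6,7,6,7,9,8,7]
swap(7,9) ⇒ [6,7,7,6,7,6,7,7,8,9]; return 7

[6,7,7,6,7,6,7,7,8,9]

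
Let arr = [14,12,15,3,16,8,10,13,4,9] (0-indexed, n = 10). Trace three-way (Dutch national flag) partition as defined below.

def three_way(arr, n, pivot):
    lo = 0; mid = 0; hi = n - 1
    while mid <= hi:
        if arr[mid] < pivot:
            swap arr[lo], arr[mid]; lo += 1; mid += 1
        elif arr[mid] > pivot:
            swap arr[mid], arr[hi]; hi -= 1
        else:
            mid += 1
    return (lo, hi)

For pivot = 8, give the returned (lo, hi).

(2, 2)

lo=0 mid=0 hi=9
14>8: swap(0,9), hi=8 ⇒ [9,12,15,3,16,8,10,13,4,14]
9>8: swap(0,8), hi=7 ⇒ [4,12,15,3,16,8,10,13,9,14]
4<8: swap(0,0), lo=1 mid=1 ⇒ [4,12,15,3,16,8,10,13,9,14]
12>8: swap(1,7), hi=6 ⇒ [4,13,15,3,16,8,10,12,9,14]
13>8: swap(1,6), hi=5 ⇒ [4,10,15,3,16,8,13,12,9,14]
10>8: swap(1,5), hi=4 ⇒ [4,8,15,3,16,10,13,12,9,14]
8=8: mid=2
15>8: swap(2,4), hi=3 ⇒ [4,8,16,3,15,10,13,12,9,14]
16>8: swap(2,3), hi=2 ⇒ [4,8,3,16,15,10,13,12,9,14]
3<8: swap(1,2), lo=2 mid=3 ⇒ [4,3,8,16,15,10,13,12,9,14]
done. lo=2 hi=2; arr=[4,3,8,16,15,10,13,12,9,14]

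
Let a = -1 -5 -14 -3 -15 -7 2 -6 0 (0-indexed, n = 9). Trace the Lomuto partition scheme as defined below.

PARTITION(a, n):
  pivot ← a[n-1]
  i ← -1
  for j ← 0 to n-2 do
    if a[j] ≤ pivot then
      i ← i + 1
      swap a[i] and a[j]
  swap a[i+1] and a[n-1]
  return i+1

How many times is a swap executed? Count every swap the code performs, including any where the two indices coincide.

8

pivot=0, i=-1
j=0: -1≤0, i=0, swap(0,0) ⇒ -1 -5 -14 -3 -15 -7 2 -6 0
j=1: -5≤0, i=1, swap(1,1) ⇒ -1 -5 -14 -3 -15 -7 2 -6 0
j=2: -14≤0, i=2, swap(2,2) ⇒ -1 -5 -14 -3 -15 -7 2 -6 0
j=3: -3≤0, i=3, swap(3,3) ⇒ -1 -5 -14 -3 -15 -7 2 -6 0
j=4: -15≤0, i=4, swap(4,4) ⇒ -1 -5 -14 -3 -15 -7 2 -6 0
j=5: -7≤0, i=5, swap(5,5) ⇒ -1 -5 -14 -3 -15 -7 2 -6 0
j=6: 2>0, skip
j=7: -6≤0, i=6, swap(6,7) ⇒ -1 -5 -14 -3 -15 -7 -6 2 0
swap(7,8) ⇒ -1 -5 -14 -3 -15 -7 -6 0 2; return 7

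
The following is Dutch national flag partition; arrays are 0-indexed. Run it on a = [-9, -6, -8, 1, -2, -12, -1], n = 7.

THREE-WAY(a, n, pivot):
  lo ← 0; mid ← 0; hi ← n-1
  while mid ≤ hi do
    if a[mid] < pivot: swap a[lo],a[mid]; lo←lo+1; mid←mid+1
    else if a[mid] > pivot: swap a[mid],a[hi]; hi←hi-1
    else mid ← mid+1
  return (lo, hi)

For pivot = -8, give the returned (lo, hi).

(2, 2)

pivot = -8; lo=0, mid=0, hi=6
a[mid]=-9<-8: swap a[0],a[0]; lo=1,mid=1 → [-9, -6, -8, 1, -2, -12, -1]
a[mid]=-6>-8: swap a[1],a[6]; hi=5 → [-9, -1, -8, 1, -2, -12, -6]
a[mid]=-1>-8: swap a[1],a[5]; hi=4 → [-9, -12, -8, 1, -2, -1, -6]
a[mid]=-12<-8: swap a[1],a[1]; lo=2,mid=2 → [-9, -12, -8, 1, -2, -1, -6]
a[mid]=-8=-8: mid=3
a[mid]=1>-8: swap a[3],a[4]; hi=3 → [-9, -12, -8, -2, 1, -1, -6]
a[mid]=-2>-8: swap a[3],a[3]; hi=2 → [-9, -12, -8, -2, 1, -1, -6]
end: lo=2, hi=2; a = [-9, -12, -8, -2, 1, -1, -6]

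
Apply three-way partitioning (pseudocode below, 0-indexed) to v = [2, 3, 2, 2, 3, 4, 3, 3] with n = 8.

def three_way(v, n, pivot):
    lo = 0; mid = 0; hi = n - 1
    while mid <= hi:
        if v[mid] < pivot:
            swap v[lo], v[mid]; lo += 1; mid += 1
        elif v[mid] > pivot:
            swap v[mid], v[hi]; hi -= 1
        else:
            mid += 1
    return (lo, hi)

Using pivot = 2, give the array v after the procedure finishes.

[2, 2, 2, 3, 4, 3, 3, 3]

lo=0 mid=0 hi=7
2=2: mid=1
3>2: swap(1,7), hi=6 ⇒ [2, 3, 2, 2, 3, 4, 3, 3]
3>2: swap(1,6), hi=5 ⇒ [2, 3, 2, 2, 3, 4, 3, 3]
3>2: swap(1,5), hi=4 ⇒ [2, 4, 2, 2, 3, 3, 3, 3]
4>2: swap(1,4), hi=3 ⇒ [2, 3, 2, 2, 4, 3, 3, 3]
3>2: swap(1,3), hi=2 ⇒ [2, 2, 2, 3, 4, 3, 3, 3]
2=2: mid=2
2=2: mid=3
done. lo=0 hi=2; v=[2, 2, 2, 3, 4, 3, 3, 3]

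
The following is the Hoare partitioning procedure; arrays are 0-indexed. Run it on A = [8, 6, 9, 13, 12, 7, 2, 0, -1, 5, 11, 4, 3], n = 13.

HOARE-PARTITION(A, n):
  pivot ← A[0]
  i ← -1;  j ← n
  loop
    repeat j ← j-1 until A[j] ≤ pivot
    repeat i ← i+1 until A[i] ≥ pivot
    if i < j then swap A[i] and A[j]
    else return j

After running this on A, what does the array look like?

pivot=8
j stops at 12 (3), i stops at 0 (8); swap ⇒ [3, 6, 9, 13, 12, 7, 2, 0, -1, 5, 11, 4, 8]
j stops at 11 (4), i stops at 2 (9); swap ⇒ [3, 6, 4, 13, 12, 7, 2, 0, -1, 5, 11, 9, 8]
j stops at 9 (5), i stops at 3 (13); swap ⇒ [3, 6, 4, 5, 12, 7, 2, 0, -1, 13, 11, 9, 8]
j stops at 8 (-1), i stops at 4 (12); swap ⇒ [3, 6, 4, 5, -1, 7, 2, 0, 12, 13, 11, 9, 8]
j stops at 7, i stops at 8; i≥j ⇒ return 7. A=[3, 6, 4, 5, -1, 7, 2, 0, 12, 13, 11, 9, 8]

[3, 6, 4, 5, -1, 7, 2, 0, 12, 13, 11, 9, 8]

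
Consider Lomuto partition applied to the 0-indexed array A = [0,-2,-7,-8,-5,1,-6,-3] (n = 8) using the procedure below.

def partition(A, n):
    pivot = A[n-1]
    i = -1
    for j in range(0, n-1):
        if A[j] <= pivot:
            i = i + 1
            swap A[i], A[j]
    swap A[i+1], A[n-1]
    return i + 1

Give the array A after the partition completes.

[-7,-8,-5,-6,-3,1,-2,0]

pivot = A[7] = -3; i = -1
j=0: A[0]=0 > -3 → no swap
j=1: A[1]=-2 > -3 → no swap
j=2: A[2]=-7 ≤ -3 → i=0, swap A[0],A[2] → [-7,-2,0,-8,-5,1,-6,-3]
j=3: A[3]=-8 ≤ -3 → i=1, swap A[1],A[3] → [-7,-8,0,-2,-5,1,-6,-3]
j=4: A[4]=-5 ≤ -3 → i=2, swap A[2],A[4] → [-7,-8,-5,-2,0,1,-6,-3]
j=5: A[5]=1 > -3 → no swap
j=6: A[6]=-6 ≤ -3 → i=3, swap A[3],A[6] → [-7,-8,-5,-6,0,1,-2,-3]
final swap A[4],A[7] → [-7,-8,-5,-6,-3,1,-2,0]; return 4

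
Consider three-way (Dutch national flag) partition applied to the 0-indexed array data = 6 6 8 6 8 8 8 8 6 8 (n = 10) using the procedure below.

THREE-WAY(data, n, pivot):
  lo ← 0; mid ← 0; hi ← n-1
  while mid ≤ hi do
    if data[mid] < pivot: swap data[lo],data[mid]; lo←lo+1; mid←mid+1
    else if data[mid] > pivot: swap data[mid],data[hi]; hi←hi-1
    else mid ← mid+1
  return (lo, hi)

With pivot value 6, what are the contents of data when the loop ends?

6 6 6 6 8 8 8 8 8 8

pivot = 6; lo=0, mid=0, hi=9
data[mid]=6=6: mid=1
data[mid]=6=6: mid=2
data[mid]=8>6: swap data[2],data[9]; hi=8 → 6 6 8 6 8 8 8 8 6 8
data[mid]=8>6: swap data[2],data[8]; hi=7 → 6 6 6 6 8 8 8 8 8 8
data[mid]=6=6: mid=3
data[mid]=6=6: mid=4
data[mid]=8>6: swap data[4],data[7]; hi=6 → 6 6 6 6 8 8 8 8 8 8
data[mid]=8>6: swap data[4],data[6]; hi=5 → 6 6 6 6 8 8 8 8 8 8
data[mid]=8>6: swap data[4],data[5]; hi=4 → 6 6 6 6 8 8 8 8 8 8
data[mid]=8>6: swap data[4],data[4]; hi=3 → 6 6 6 6 8 8 8 8 8 8
end: lo=0, hi=3; data = 6 6 6 6 8 8 8 8 8 8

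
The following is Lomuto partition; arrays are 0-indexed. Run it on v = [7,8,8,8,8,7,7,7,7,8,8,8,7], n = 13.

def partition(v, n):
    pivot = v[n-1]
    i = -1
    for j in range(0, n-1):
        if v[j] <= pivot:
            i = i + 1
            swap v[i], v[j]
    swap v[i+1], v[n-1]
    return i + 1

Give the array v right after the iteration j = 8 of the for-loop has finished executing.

[7,7,7,7,7,8,8,8,8,8,8,8,7]

pivot=7, i=-1
j=0: 7≤7, i=0, swap(0,0) ⇒ [7,8,8,8,8,7,7,7,7,8,8,8,7]
j=1: 8>7, skip
j=2: 8>7, skip
j=3: 8>7, skip
j=4: 8>7, skip
j=5: 7≤7, i=1, swap(1,5) ⇒ [7,7,8,8,8,8,7,7,7,8,8,8,7]
j=6: 7≤7, i=2, swap(2,6) ⇒ [7,7,7,8,8,8,8,7,7,8,8,8,7]
j=7: 7≤7, i=3, swap(3,7) ⇒ [7,7,7,7,8,8,8,8,7,8,8,8,7]
j=8: 7≤7, i=4, swap(4,8) ⇒ [7,7,7,7,7,8,8,8,8,8,8,8,7]
(after j=8) v = [7,7,7,7,7,8,8,8,8,8,8,8,7]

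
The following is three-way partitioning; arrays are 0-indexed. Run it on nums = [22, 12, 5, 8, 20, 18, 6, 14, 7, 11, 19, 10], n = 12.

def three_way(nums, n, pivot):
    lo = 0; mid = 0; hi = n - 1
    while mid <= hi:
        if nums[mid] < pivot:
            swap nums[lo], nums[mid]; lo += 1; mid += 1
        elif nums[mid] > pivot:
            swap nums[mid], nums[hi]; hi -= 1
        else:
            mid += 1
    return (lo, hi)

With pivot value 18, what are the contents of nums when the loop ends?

[10, 12, 5, 8, 11, 6, 14, 7, 18, 19, 20, 22]

lo=0 mid=0 hi=11
22>18: swap(0,11), hi=10 ⇒ [10, 12, 5, 8, 20, 18, 6, 14, 7, 11, 19, 22]
10<18: swap(0,0), lo=1 mid=1 ⇒ [10, 12, 5, 8, 20, 18, 6, 14, 7, 11, 19, 22]
12<18: swap(1,1), lo=2 mid=2 ⇒ [10, 12, 5, 8, 20, 18, 6, 14, 7, 11, 19, 22]
5<18: swap(2,2), lo=3 mid=3 ⇒ [10, 12, 5, 8, 20, 18, 6, 14, 7, 11, 19, 22]
8<18: swap(3,3), lo=4 mid=4 ⇒ [10, 12, 5, 8, 20, 18, 6, 14, 7, 11, 19, 22]
20>18: swap(4,10), hi=9 ⇒ [10, 12, 5, 8, 19, 18, 6, 14, 7, 11, 20, 22]
19>18: swap(4,9), hi=8 ⇒ [10, 12, 5, 8, 11, 18, 6, 14, 7, 19, 20, 22]
11<18: swap(4,4), lo=5 mid=5 ⇒ [10, 12, 5, 8, 11, 18, 6, 14, 7, 19, 20, 22]
18=18: mid=6
6<18: swap(5,6), lo=6 mid=7 ⇒ [10, 12, 5, 8, 11, 6, 18, 14, 7, 19, 20, 22]
14<18: swap(6,7), lo=7 mid=8 ⇒ [10, 12, 5, 8, 11, 6, 14, 18, 7, 19, 20, 22]
7<18: swap(7,8), lo=8 mid=9 ⇒ [10, 12, 5, 8, 11, 6, 14, 7, 18, 19, 20, 22]
done. lo=8 hi=8; nums=[10, 12, 5, 8, 11, 6, 14, 7, 18, 19, 20, 22]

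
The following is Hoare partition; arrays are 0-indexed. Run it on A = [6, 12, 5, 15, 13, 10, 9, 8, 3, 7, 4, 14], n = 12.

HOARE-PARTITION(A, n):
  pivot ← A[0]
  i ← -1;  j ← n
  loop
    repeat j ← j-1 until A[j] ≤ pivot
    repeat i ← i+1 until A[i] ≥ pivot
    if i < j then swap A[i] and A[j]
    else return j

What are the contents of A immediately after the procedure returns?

[4, 3, 5, 15, 13, 10, 9, 8, 12, 7, 6, 14]

pivot = A[0] = 6; i = -1, j = 12
j→10 (A[10]=4≤6), i→0 (A[0]=6≥6); i<j, swap → [4, 12, 5, 15, 13, 10, 9, 8, 3, 7, 6, 14]
j→8 (A[8]=3≤6), i→1 (A[1]=12≥6); i<j, swap → [4, 3, 5, 15, 13, 10, 9, 8, 12, 7, 6, 14]
j→2, i→3; i≥j, return j=2. A = [4, 3, 5, 15, 13, 10, 9, 8, 12, 7, 6, 14]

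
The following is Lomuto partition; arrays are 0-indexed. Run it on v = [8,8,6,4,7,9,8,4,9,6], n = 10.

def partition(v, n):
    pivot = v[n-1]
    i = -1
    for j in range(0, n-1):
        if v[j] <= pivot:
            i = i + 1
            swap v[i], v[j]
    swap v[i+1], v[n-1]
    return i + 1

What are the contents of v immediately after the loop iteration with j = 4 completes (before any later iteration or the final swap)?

pivot=6, i=-1
j=0: 8>6, skip
j=1: 8>6, skip
j=2: 6≤6, i=0, swap(0,2) ⇒ [6,8,8,4,7,9,8,4,9,6]
j=3: 4≤6, i=1, swap(1,3) ⇒ [6,4,8,8,7,9,8,4,9,6]
j=4: 7>6, skip
(after j=4) v = [6,4,8,8,7,9,8,4,9,6]

[6,4,8,8,7,9,8,4,9,6]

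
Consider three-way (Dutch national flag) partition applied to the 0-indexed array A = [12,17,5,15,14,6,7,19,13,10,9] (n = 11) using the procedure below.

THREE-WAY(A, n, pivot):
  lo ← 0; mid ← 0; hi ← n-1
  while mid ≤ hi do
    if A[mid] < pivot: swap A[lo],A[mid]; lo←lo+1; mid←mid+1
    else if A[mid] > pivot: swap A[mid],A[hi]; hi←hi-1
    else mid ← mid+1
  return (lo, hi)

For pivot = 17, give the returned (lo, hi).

pivot = 17; lo=0, mid=0, hi=10
A[mid]=12<17: swap A[0],A[0]; lo=1,mid=1 → [12,17,5,15,14,6,7,19,13,10,9]
A[mid]=17=17: mid=2
A[mid]=5<17: swap A[1],A[2]; lo=2,mid=3 → [12,5,17,15,14,6,7,19,13,10,9]
A[mid]=15<17: swap A[2],A[3]; lo=3,mid=4 → [12,5,15,17,14,6,7,19,13,10,9]
A[mid]=14<17: swap A[3],A[4]; lo=4,mid=5 → [12,5,15,14,17,6,7,19,13,10,9]
A[mid]=6<17: swap A[4],A[5]; lo=5,mid=6 → [12,5,15,14,6,17,7,19,13,10,9]
A[mid]=7<17: swap A[5],A[6]; lo=6,mid=7 → [12,5,15,14,6,7,17,19,13,10,9]
A[mid]=19>17: swap A[7],A[10]; hi=9 → [12,5,15,14,6,7,17,9,13,10,19]
A[mid]=9<17: swap A[6],A[7]; lo=7,mid=8 → [12,5,15,14,6,7,9,17,13,10,19]
A[mid]=13<17: swap A[7],A[8]; lo=8,mid=9 → [12,5,15,14,6,7,9,13,17,10,19]
A[mid]=10<17: swap A[8],A[9]; lo=9,mid=10 → [12,5,15,14,6,7,9,13,10,17,19]
end: lo=9, hi=9; A = [12,5,15,14,6,7,9,13,10,17,19]

(9, 9)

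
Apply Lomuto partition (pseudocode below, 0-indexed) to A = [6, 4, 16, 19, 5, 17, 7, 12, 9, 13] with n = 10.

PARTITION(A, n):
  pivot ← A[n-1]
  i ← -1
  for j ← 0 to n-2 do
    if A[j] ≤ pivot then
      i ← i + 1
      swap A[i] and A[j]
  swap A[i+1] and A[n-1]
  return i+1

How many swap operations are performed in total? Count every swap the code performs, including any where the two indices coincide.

7

pivot = A[9] = 13; i = -1
j=0: A[0]=6 ≤ 13 → i=0, swap A[0],A[0] (no change) → [6, 4, 16, 19, 5, 17, 7, 12, 9, 13]
j=1: A[1]=4 ≤ 13 → i=1, swap A[1],A[1] (no change) → [6, 4, 16, 19, 5, 17, 7, 12, 9, 13]
j=2: A[2]=16 > 13 → no swap
j=3: A[3]=19 > 13 → no swap
j=4: A[4]=5 ≤ 13 → i=2, swap A[2],A[4] → [6, 4, 5, 19, 16, 17, 7, 12, 9, 13]
j=5: A[5]=17 > 13 → no swap
j=6: A[6]=7 ≤ 13 → i=3, swap A[3],A[6] → [6, 4, 5, 7, 16, 17, 19, 12, 9, 13]
j=7: A[7]=12 ≤ 13 → i=4, swap A[4],A[7] → [6, 4, 5, 7, 12, 17, 19, 16, 9, 13]
j=8: A[8]=9 ≤ 13 → i=5, swap A[5],A[8] → [6, 4, 5, 7, 12, 9, 19, 16, 17, 13]
final swap A[6],A[9] → [6, 4, 5, 7, 12, 9, 13, 16, 17, 19]; return 6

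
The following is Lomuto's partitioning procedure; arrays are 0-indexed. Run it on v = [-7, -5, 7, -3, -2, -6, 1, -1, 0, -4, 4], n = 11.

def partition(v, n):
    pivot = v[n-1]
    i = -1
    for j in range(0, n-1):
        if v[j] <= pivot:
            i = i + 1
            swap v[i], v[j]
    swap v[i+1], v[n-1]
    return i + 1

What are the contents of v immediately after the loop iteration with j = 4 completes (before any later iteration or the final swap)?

[-7, -5, -3, -2, 7, -6, 1, -1, 0, -4, 4]

pivot = v[10] = 4; i = -1
j=0: v[0]=-7 ≤ 4 → i=0, swap v[0],v[0] (no change) → [-7, -5, 7, -3, -2, -6, 1, -1, 0, -4, 4]
j=1: v[1]=-5 ≤ 4 → i=1, swap v[1],v[1] (no change) → [-7, -5, 7, -3, -2, -6, 1, -1, 0, -4, 4]
j=2: v[2]=7 > 4 → no swap
j=3: v[3]=-3 ≤ 4 → i=2, swap v[2],v[3] → [-7, -5, -3, 7, -2, -6, 1, -1, 0, -4, 4]
j=4: v[4]=-2 ≤ 4 → i=3, swap v[3],v[4] → [-7, -5, -3, -2, 7, -6, 1, -1, 0, -4, 4]
(after j=4) v = [-7, -5, -3, -2, 7, -6, 1, -1, 0, -4, 4]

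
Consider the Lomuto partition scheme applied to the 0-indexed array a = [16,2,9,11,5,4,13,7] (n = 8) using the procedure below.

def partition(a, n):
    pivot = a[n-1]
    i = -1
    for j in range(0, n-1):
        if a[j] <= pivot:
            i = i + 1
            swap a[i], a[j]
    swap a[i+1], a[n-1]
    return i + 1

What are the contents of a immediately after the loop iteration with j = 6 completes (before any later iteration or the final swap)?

pivot=7, i=-1
j=0: 16>7, skip
j=1: 2≤7, i=0, swap(0,1) ⇒ [2,16,9,11,5,4,13,7]
j=2: 9>7, skip
j=3: 11>7, skip
j=4: 5≤7, i=1, swap(1,4) ⇒ [2,5,9,11,16,4,13,7]
j=5: 4≤7, i=2, swap(2,5) ⇒ [2,5,4,11,16,9,13,7]
j=6: 13>7, skip
(after j=6) a = [2,5,4,11,16,9,13,7]

[2,5,4,11,16,9,13,7]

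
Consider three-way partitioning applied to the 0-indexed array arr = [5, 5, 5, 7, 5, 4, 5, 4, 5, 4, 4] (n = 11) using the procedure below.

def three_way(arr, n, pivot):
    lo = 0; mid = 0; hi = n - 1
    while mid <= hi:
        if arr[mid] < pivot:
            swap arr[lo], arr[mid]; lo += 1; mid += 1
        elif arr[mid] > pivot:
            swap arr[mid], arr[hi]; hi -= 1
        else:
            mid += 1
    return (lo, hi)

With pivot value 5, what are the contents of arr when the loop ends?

[4, 4, 4, 4, 5, 5, 5, 5, 5, 5, 7]

lo=0 mid=0 hi=10
5=5: mid=1
5=5: mid=2
5=5: mid=3
7>5: swap(3,10), hi=9 ⇒ [5, 5, 5, 4, 5, 4, 5, 4, 5, 4, 7]
4<5: swap(0,3), lo=1 mid=4 ⇒ [4, 5, 5, 5, 5, 4, 5, 4, 5, 4, 7]
5=5: mid=5
4<5: swap(1,5), lo=2 mid=6 ⇒ [4, 4, 5, 5, 5, 5, 5, 4, 5, 4, 7]
5=5: mid=7
4<5: swap(2,7), lo=3 mid=8 ⇒ [4, 4, 4, 5, 5, 5, 5, 5, 5, 4, 7]
5=5: mid=9
4<5: swap(3,9), lo=4 mid=10 ⇒ [4, 4, 4, 4, 5, 5, 5, 5, 5, 5, 7]
done. lo=4 hi=9; arr=[4, 4, 4, 4, 5, 5, 5, 5, 5, 5, 7]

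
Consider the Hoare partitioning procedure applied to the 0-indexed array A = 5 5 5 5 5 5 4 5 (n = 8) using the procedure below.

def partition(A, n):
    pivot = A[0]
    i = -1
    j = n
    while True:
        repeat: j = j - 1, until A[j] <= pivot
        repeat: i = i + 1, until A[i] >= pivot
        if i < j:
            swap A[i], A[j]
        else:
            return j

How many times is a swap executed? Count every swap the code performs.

pivot = A[0] = 5; i = -1, j = 8
j→7 (A[7]=5≤5), i→0 (A[0]=5≥5); i<j, swap → 5 5 5 5 5 5 4 5
j→6 (A[6]=4≤5), i→1 (A[1]=5≥5); i<j, swap → 5 4 5 5 5 5 5 5
j→5 (A[5]=5≤5), i→2 (A[2]=5≥5); i<j, swap → 5 4 5 5 5 5 5 5
j→4 (A[4]=5≤5), i→3 (A[3]=5≥5); i<j, swap → 5 4 5 5 5 5 5 5
j→3, i→4; i≥j, return j=3. A = 5 4 5 5 5 5 5 5

4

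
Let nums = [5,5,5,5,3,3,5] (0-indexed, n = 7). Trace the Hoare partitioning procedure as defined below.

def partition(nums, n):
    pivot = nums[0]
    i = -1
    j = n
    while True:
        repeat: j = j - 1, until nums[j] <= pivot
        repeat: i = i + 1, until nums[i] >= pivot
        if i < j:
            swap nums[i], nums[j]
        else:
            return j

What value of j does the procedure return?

pivot=5
j stops at 6 (5), i stops at 0 (5); swap ⇒ [5,5,5,5,3,3,5]
j stops at 5 (3), i stops at 1 (5); swap ⇒ [5,3,5,5,3,5,5]
j stops at 4 (3), i stops at 2 (5); swap ⇒ [5,3,3,5,5,5,5]
j stops at 3, i stops at 3; i≥j ⇒ return 3. nums=[5,3,3,5,5,5,5]

3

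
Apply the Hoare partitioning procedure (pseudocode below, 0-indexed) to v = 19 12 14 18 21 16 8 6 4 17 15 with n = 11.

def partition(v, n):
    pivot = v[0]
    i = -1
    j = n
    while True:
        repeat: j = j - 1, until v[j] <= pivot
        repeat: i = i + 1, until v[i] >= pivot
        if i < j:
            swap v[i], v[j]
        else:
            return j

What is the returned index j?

8

pivot = v[0] = 19; i = -1, j = 11
j→10 (v[10]=15≤19), i→0 (v[0]=19≥19); i<j, swap → 15 12 14 18 21 16 8 6 4 17 19
j→9 (v[9]=17≤19), i→4 (v[4]=21≥19); i<j, swap → 15 12 14 18 17 16 8 6 4 21 19
j→8, i→9; i≥j, return j=8. v = 15 12 14 18 17 16 8 6 4 21 19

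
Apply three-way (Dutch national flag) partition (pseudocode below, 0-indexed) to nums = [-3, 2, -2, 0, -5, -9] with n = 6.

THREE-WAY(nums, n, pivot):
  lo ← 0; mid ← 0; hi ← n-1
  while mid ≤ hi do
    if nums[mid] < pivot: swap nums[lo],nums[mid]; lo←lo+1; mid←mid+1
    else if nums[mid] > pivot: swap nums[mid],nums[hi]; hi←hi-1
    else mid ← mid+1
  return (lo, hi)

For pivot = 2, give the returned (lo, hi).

lo=0 mid=0 hi=5
-3<2: swap(0,0), lo=1 mid=1 ⇒ [-3, 2, -2, 0, -5, -9]
2=2: mid=2
-2<2: swap(1,2), lo=2 mid=3 ⇒ [-3, -2, 2, 0, -5, -9]
0<2: swap(2,3), lo=3 mid=4 ⇒ [-3, -2, 0, 2, -5, -9]
-5<2: swap(3,4), lo=4 mid=5 ⇒ [-3, -2, 0, -5, 2, -9]
-9<2: swap(4,5), lo=5 mid=6 ⇒ [-3, -2, 0, -5, -9, 2]
done. lo=5 hi=5; nums=[-3, -2, 0, -5, -9, 2]

(5, 5)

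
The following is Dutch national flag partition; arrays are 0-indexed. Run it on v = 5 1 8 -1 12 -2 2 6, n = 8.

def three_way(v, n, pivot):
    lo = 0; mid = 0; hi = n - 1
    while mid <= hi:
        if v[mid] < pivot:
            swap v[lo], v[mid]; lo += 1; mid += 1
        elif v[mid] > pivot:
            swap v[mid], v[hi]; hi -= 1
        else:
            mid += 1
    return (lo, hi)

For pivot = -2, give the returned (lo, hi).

(0, 0)

lo=0 mid=0 hi=7
5>-2: swap(0,7), hi=6 ⇒ 6 1 8 -1 12 -2 2 5
6>-2: swap(0,6), hi=5 ⇒ 2 1 8 -1 12 -2 6 5
2>-2: swap(0,5), hi=4 ⇒ -2 1 8 -1 12 2 6 5
-2=-2: mid=1
1>-2: swap(1,4), hi=3 ⇒ -2 12 8 -1 1 2 6 5
12>-2: swap(1,3), hi=2 ⇒ -2 -1 8 12 1 2 6 5
-1>-2: swap(1,2), hi=1 ⇒ -2 8 -1 12 1 2 6 5
8>-2: swap(1,1), hi=0 ⇒ -2 8 -1 12 1 2 6 5
done. lo=0 hi=0; v=-2 8 -1 12 1 2 6 5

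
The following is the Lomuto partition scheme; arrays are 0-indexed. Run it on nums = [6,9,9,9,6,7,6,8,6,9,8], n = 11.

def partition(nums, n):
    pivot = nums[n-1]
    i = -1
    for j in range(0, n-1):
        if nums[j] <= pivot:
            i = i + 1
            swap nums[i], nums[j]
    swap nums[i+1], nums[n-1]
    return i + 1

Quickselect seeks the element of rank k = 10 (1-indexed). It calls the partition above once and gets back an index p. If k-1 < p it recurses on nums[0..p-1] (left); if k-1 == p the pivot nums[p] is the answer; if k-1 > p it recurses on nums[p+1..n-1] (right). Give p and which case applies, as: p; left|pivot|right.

6; right

pivot = nums[10] = 8; i = -1
j=0: nums[0]=6 ≤ 8 → i=0, swap nums[0],nums[0] (no change) → [6,9,9,9,6,7,6,8,6,9,8]
j=1: nums[1]=9 > 8 → no swap
j=2: nums[2]=9 > 8 → no swap
j=3: nums[3]=9 > 8 → no swap
j=4: nums[4]=6 ≤ 8 → i=1, swap nums[1],nums[4] → [6,6,9,9,9,7,6,8,6,9,8]
j=5: nums[5]=7 ≤ 8 → i=2, swap nums[2],nums[5] → [6,6,7,9,9,9,6,8,6,9,8]
j=6: nums[6]=6 ≤ 8 → i=3, swap nums[3],nums[6] → [6,6,7,6,9,9,9,8,6,9,8]
j=7: nums[7]=8 ≤ 8 → i=4, swap nums[4],nums[7] → [6,6,7,6,8,9,9,9,6,9,8]
j=8: nums[8]=6 ≤ 8 → i=5, swap nums[5],nums[8] → [6,6,7,6,8,6,9,9,9,9,8]
j=9: nums[9]=9 > 8 → no swap
final swap nums[6],nums[10] → [6,6,7,6,8,6,8,9,9,9,9]; return 6
p = 6; k-1 = 9 > 6 ⇒ right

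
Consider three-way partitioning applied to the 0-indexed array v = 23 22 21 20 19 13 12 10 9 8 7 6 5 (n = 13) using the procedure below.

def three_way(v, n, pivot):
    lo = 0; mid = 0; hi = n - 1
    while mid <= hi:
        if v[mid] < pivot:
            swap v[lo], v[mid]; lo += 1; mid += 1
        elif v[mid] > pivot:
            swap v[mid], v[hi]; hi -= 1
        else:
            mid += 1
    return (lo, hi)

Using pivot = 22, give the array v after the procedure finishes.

5 21 20 19 13 12 10 9 8 7 6 22 23

pivot = 22; lo=0, mid=0, hi=12
v[mid]=23>22: swap v[0],v[12]; hi=11 → 5 22 21 20 19 13 12 10 9 8 7 6 23
v[mid]=5<22: swap v[0],v[0]; lo=1,mid=1 → 5 22 21 20 19 13 12 10 9 8 7 6 23
v[mid]=22=22: mid=2
v[mid]=21<22: swap v[1],v[2]; lo=2,mid=3 → 5 21 22 20 19 13 12 10 9 8 7 6 23
v[mid]=20<22: swap v[2],v[3]; lo=3,mid=4 → 5 21 20 22 19 13 12 10 9 8 7 6 23
v[mid]=19<22: swap v[3],v[4]; lo=4,mid=5 → 5 21 20 19 22 13 12 10 9 8 7 6 23
v[mid]=13<22: swap v[4],v[5]; lo=5,mid=6 → 5 21 20 19 13 22 12 10 9 8 7 6 23
v[mid]=12<22: swap v[5],v[6]; lo=6,mid=7 → 5 21 20 19 13 12 22 10 9 8 7 6 23
v[mid]=10<22: swap v[6],v[7]; lo=7,mid=8 → 5 21 20 19 13 12 10 22 9 8 7 6 23
v[mid]=9<22: swap v[7],v[8]; lo=8,mid=9 → 5 21 20 19 13 12 10 9 22 8 7 6 23
v[mid]=8<22: swap v[8],v[9]; lo=9,mid=10 → 5 21 20 19 13 12 10 9 8 22 7 6 23
v[mid]=7<22: swap v[9],v[10]; lo=10,mid=11 → 5 21 20 19 13 12 10 9 8 7 22 6 23
v[mid]=6<22: swap v[10],v[11]; lo=11,mid=12 → 5 21 20 19 13 12 10 9 8 7 6 22 23
end: lo=11, hi=11; v = 5 21 20 19 13 12 10 9 8 7 6 22 23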